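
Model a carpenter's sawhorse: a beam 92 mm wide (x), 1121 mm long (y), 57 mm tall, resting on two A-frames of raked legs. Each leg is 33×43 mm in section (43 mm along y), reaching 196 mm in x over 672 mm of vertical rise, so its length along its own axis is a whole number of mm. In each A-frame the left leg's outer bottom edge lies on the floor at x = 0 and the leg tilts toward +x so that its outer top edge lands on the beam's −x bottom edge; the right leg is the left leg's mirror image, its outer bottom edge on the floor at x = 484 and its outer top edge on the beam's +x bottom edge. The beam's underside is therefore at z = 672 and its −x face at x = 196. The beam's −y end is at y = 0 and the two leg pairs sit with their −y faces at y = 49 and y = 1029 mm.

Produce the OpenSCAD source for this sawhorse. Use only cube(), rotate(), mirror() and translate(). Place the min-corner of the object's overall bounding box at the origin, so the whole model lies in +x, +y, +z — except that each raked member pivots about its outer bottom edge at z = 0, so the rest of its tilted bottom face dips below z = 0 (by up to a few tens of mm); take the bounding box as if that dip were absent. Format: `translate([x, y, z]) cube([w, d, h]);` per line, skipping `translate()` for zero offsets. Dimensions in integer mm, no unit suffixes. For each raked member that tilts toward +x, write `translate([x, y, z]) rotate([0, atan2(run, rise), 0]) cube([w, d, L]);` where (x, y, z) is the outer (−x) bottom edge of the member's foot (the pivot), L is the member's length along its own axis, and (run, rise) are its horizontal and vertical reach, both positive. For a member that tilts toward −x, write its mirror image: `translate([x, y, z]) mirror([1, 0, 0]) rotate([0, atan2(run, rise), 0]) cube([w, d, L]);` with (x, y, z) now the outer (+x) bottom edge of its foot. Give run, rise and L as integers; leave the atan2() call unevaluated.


translate([196, 0, 672]) cube([92, 1121, 57]);
translate([0, 49, 0]) rotate([0, atan2(196, 672), 0]) cube([33, 43, 700]);
translate([484, 49, 0]) mirror([1, 0, 0]) rotate([0, atan2(196, 672), 0]) cube([33, 43, 700]);
translate([0, 1029, 0]) rotate([0, atan2(196, 672), 0]) cube([33, 43, 700]);
translate([484, 1029, 0]) mirror([1, 0, 0]) rotate([0, atan2(196, 672), 0]) cube([33, 43, 700]);


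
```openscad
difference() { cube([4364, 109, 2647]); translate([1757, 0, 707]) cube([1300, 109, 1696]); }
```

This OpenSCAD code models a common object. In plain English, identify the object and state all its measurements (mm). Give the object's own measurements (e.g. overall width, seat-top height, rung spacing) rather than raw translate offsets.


A wall 4364 mm long (x), 109 mm thick (y), 2647 mm tall, with a rectangular window opening cut through it. The opening is 1300 mm wide and 1696 mm tall; its sill is at z = 707 mm and its near (−x) edge is 1757 mm from the wall's −x end. The opening passes through the full wall thickness.


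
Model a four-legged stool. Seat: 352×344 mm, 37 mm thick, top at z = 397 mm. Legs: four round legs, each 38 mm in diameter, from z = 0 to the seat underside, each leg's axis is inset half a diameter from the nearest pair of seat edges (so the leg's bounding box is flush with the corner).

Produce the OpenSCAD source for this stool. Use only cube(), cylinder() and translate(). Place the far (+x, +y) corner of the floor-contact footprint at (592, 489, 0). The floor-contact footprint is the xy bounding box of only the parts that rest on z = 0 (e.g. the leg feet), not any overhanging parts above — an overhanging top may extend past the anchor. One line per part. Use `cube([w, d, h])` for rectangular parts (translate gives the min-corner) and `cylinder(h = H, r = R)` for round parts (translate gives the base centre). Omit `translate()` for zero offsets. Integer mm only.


translate([240, 145, 360]) cube([352, 344, 37]);
translate([259, 164, 0]) cylinder(h = 360, r = 19);
translate([573, 164, 0]) cylinder(h = 360, r = 19);
translate([259, 470, 0]) cylinder(h = 360, r = 19);
translate([573, 470, 0]) cylinder(h = 360, r = 19);


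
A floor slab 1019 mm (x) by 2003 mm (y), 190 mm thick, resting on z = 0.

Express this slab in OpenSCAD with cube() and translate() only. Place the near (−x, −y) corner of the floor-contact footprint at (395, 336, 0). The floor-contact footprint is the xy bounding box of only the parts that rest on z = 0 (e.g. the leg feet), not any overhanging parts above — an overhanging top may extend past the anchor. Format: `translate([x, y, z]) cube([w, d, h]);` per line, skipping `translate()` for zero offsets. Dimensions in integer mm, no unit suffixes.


translate([395, 336, 0]) cube([1019, 2003, 190]);


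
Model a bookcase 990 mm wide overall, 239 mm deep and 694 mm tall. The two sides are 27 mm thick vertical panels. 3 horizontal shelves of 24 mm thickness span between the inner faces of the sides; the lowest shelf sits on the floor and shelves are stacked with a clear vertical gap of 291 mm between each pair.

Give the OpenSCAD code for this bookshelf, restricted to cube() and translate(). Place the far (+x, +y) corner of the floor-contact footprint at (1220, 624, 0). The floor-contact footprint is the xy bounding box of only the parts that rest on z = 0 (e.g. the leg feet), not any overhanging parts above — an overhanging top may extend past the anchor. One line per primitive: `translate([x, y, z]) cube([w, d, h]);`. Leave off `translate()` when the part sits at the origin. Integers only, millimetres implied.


translate([230, 385, 0]) cube([27, 239, 694]);
translate([1193, 385, 0]) cube([27, 239, 694]);
translate([257, 385, 0]) cube([936, 239, 24]);
translate([257, 385, 315]) cube([936, 239, 24]);
translate([257, 385, 630]) cube([936, 239, 24]);


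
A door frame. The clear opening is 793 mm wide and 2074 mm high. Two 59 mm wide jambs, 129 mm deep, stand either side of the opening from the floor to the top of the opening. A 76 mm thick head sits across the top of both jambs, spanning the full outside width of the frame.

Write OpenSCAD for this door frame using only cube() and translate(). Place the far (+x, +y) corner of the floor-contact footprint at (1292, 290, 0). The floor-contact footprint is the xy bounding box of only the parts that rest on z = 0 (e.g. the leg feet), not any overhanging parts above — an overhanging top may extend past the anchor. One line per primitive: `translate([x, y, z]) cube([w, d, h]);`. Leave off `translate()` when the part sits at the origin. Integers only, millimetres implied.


translate([381, 161, 0]) cube([59, 129, 2074]);
translate([1233, 161, 0]) cube([59, 129, 2074]);
translate([381, 161, 2074]) cube([911, 129, 76]);


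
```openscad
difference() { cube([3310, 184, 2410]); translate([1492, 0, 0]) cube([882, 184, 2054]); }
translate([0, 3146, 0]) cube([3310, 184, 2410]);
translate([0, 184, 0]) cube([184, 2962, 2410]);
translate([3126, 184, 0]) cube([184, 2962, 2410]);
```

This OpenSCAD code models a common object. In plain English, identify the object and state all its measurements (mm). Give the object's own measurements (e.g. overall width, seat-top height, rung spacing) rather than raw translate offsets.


A single room: four walls, each 2410 mm tall and 184 mm thick, enclosing an outside footprint 3310×3330 mm (x × y), no floor or roof. The front and back walls (−y and +y sides) run the full x-width; the side walls fit between their inner faces. A door opening 882 mm wide and 2054 mm tall is cut through the front wall from the floor up, its −x edge 1492 mm from the wall's −x end.


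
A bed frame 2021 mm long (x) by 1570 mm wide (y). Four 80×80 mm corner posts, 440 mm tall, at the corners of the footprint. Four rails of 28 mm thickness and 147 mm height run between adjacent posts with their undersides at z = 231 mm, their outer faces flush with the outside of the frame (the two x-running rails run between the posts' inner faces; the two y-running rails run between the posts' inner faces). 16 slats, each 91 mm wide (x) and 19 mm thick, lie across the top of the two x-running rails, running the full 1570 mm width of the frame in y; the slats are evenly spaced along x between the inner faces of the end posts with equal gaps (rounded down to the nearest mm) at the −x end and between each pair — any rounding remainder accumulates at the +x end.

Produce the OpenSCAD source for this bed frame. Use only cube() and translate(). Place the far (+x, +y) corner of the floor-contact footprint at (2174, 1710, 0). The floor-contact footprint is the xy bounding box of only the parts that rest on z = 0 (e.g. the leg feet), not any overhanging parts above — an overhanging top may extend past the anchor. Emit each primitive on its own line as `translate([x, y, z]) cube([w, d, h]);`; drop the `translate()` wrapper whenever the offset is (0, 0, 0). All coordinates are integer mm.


// slat z = rail_z + rail_h = 231 + 147 = 378
// slat gap = ⌊(1861 − 16·91) / 17⌋ = 23
translate([153, 140, 0]) cube([80, 80, 440]);
translate([153, 1630, 0]) cube([80, 80, 440]);
translate([2094, 140, 0]) cube([80, 80, 440]);
translate([2094, 1630, 0]) cube([80, 80, 440]);
translate([233, 140, 231]) cube([1861, 28, 147]);
translate([233, 1682, 231]) cube([1861, 28, 147]);
translate([153, 220, 231]) cube([28, 1410, 147]);
translate([2146, 220, 231]) cube([28, 1410, 147]);
translate([256, 140, 378]) cube([91, 1570, 19]);
translate([370, 140, 378]) cube([91, 1570, 19]);
translate([484, 140, 378]) cube([91, 1570, 19]);
translate([598, 140, 378]) cube([91, 1570, 19]);
translate([712, 140, 378]) cube([91, 1570, 19]);
translate([826, 140, 378]) cube([91, 1570, 19]);
translate([940, 140, 378]) cube([91, 1570, 19]);
translate([1054, 140, 378]) cube([91, 1570, 19]);
translate([1168, 140, 378]) cube([91, 1570, 19]);
translate([1282, 140, 378]) cube([91, 1570, 19]);
translate([1396, 140, 378]) cube([91, 1570, 19]);
translate([1510, 140, 378]) cube([91, 1570, 19]);
translate([1624, 140, 378]) cube([91, 1570, 19]);
translate([1738, 140, 378]) cube([91, 1570, 19]);
translate([1852, 140, 378]) cube([91, 1570, 19]);
translate([1966, 140, 378]) cube([91, 1570, 19]);


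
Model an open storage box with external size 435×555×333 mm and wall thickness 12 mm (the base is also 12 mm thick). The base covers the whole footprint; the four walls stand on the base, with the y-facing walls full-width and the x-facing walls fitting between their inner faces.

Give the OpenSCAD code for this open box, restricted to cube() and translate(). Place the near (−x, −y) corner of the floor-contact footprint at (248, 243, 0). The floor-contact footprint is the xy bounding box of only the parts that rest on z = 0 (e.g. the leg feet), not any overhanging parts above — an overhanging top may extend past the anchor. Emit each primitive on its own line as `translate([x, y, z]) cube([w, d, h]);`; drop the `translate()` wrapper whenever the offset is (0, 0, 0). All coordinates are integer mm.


translate([248, 243, 0]) cube([435, 555, 12]);
translate([248, 243, 12]) cube([435, 12, 321]);
translate([248, 786, 12]) cube([435, 12, 321]);
translate([248, 255, 12]) cube([12, 531, 321]);
translate([671, 255, 12]) cube([12, 531, 321]);


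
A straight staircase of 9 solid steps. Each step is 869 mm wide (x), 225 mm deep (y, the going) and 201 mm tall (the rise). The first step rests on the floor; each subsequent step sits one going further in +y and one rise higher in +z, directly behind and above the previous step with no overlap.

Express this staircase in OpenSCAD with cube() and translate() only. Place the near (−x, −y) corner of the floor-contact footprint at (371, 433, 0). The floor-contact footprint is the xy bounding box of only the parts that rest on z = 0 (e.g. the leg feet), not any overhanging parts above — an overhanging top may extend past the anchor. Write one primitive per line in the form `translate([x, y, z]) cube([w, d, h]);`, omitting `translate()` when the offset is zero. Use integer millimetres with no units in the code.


translate([371, 433, 0]) cube([869, 225, 201]);
translate([371, 658, 201]) cube([869, 225, 201]);
translate([371, 883, 402]) cube([869, 225, 201]);
translate([371, 1108, 603]) cube([869, 225, 201]);
translate([371, 1333, 804]) cube([869, 225, 201]);
translate([371, 1558, 1005]) cube([869, 225, 201]);
translate([371, 1783, 1206]) cube([869, 225, 201]);
translate([371, 2008, 1407]) cube([869, 225, 201]);
translate([371, 2233, 1608]) cube([869, 225, 201]);


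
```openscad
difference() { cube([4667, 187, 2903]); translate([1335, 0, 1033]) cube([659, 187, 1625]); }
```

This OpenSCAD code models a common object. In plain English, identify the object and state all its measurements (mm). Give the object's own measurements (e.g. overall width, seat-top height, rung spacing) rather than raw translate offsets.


A wall 4667 mm long (x), 187 mm thick (y), 2903 mm tall, with a rectangular window opening cut through it. The opening is 659 mm wide and 1625 mm tall; its sill is at z = 1033 mm and its near (−x) edge is 1335 mm from the wall's −x end. The opening passes through the full wall thickness.


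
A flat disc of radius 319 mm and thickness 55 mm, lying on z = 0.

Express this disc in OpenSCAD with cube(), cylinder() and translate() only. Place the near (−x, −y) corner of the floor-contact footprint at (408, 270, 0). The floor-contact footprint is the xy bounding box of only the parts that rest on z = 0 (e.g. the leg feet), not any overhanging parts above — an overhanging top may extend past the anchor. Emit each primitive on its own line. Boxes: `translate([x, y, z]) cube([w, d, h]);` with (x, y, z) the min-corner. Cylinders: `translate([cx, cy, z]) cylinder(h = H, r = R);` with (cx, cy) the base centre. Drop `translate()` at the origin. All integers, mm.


translate([727, 589, 0]) cylinder(h = 55, r = 319);


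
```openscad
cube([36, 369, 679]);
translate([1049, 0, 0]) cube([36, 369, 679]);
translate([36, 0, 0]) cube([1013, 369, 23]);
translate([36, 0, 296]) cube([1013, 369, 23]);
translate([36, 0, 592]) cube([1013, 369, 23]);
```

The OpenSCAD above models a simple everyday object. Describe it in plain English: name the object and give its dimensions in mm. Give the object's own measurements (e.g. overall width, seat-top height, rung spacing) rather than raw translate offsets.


An open bookshelf. Two side panels, each 36 mm thick, 369 mm deep and 679 mm tall, stand 1085 mm apart (outside-to-outside). Between them sit 3 shelves, each 23 mm thick and 369 mm deep, spanning the full gap between the sides. The bottom shelf rests on the floor (its underside at z = 0) and the clear gap between one shelf's top and the next shelf's underside is 273 mm.


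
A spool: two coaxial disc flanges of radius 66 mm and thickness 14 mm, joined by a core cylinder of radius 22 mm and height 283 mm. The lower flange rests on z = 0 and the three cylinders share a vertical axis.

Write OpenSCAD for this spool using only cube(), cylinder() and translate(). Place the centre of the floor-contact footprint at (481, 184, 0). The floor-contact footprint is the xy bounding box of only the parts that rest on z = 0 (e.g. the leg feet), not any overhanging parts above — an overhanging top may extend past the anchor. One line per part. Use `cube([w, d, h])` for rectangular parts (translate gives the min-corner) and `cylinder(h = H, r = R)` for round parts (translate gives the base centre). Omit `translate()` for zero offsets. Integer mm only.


translate([481, 184, 0]) cylinder(h = 14, r = 66);
translate([481, 184, 14]) cylinder(h = 283, r = 22);
translate([481, 184, 297]) cylinder(h = 14, r = 66);


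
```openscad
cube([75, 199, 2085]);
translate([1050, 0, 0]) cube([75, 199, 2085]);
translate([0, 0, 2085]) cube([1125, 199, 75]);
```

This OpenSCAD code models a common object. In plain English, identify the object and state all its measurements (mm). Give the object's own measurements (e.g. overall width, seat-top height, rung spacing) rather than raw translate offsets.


A door frame. The clear opening is 975 mm wide and 2085 mm high. Two 75 mm wide jambs, 199 mm deep, stand either side of the opening from the floor to the top of the opening. A 75 mm thick head sits across the top of both jambs, spanning the full outside width of the frame.


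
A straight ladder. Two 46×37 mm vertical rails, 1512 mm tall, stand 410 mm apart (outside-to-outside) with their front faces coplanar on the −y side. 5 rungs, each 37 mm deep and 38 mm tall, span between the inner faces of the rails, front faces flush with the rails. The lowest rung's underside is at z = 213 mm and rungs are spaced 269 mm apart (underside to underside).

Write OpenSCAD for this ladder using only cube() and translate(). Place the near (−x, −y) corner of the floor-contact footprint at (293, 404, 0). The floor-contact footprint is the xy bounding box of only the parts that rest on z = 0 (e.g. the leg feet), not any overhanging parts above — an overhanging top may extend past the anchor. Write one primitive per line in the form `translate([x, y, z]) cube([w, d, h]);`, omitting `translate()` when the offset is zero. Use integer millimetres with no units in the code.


// rung span = 410 - 2*46 = 318
// rung[k] z = 213 + k*269
translate([293, 404, 0]) cube([46, 37, 1512]);
translate([657, 404, 0]) cube([46, 37, 1512]);
translate([339, 404, 213]) cube([318, 37, 38]);
translate([339, 404, 482]) cube([318, 37, 38]);
translate([339, 404, 751]) cube([318, 37, 38]);
translate([339, 404, 1020]) cube([318, 37, 38]);
translate([339, 404, 1289]) cube([318, 37, 38]);


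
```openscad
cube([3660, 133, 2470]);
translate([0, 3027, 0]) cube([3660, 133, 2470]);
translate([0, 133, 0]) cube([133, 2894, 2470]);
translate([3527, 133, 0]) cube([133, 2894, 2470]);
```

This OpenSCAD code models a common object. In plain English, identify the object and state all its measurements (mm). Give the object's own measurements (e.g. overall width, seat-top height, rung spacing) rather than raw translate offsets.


The wall frame of a small rectangular building: four walls, each 2470 mm tall and 133 mm thick, enclosing a footprint 3660 mm (x) by 3160 mm (y) outside-to-outside, with no floor or roof. The front and back walls (the −y and +y sides) span the full width; the two side walls fit between them.


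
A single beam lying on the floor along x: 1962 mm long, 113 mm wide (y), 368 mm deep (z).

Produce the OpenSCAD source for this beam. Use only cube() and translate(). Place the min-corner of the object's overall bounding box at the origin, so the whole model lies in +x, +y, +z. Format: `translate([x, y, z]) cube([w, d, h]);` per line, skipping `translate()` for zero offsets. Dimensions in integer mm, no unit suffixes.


cube([1962, 113, 368]);


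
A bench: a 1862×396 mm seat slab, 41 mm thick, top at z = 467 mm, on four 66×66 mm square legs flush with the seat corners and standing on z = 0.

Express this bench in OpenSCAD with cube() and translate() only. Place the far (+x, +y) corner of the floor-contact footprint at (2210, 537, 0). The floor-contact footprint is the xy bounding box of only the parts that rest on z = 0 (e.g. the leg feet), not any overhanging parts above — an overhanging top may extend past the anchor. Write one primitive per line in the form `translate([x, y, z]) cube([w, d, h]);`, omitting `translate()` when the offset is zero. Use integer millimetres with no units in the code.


// leg_h = 467 − 41 = 426
translate([348, 141, 426]) cube([1862, 396, 41]);
translate([348, 141, 0]) cube([66, 66, 426]);
translate([348, 471, 0]) cube([66, 66, 426]);
translate([2144, 141, 0]) cube([66, 66, 426]);
translate([2144, 471, 0]) cube([66, 66, 426]);


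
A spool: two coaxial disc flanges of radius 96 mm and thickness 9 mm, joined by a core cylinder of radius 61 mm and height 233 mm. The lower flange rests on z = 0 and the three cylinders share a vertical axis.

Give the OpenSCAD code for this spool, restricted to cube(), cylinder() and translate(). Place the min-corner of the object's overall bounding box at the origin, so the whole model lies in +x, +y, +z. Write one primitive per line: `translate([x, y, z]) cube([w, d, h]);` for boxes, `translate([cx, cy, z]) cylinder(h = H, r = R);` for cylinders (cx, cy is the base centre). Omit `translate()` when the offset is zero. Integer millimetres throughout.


translate([96, 96, 0]) cylinder(h = 9, r = 96);
translate([96, 96, 9]) cylinder(h = 233, r = 61);
translate([96, 96, 242]) cylinder(h = 9, r = 96);


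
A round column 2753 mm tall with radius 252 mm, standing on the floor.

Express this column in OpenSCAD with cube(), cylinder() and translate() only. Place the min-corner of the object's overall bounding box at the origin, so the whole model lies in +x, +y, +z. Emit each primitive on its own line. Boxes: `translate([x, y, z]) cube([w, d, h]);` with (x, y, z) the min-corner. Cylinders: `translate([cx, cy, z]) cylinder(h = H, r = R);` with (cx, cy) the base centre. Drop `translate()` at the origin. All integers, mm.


translate([252, 252, 0]) cylinder(h = 2753, r = 252);


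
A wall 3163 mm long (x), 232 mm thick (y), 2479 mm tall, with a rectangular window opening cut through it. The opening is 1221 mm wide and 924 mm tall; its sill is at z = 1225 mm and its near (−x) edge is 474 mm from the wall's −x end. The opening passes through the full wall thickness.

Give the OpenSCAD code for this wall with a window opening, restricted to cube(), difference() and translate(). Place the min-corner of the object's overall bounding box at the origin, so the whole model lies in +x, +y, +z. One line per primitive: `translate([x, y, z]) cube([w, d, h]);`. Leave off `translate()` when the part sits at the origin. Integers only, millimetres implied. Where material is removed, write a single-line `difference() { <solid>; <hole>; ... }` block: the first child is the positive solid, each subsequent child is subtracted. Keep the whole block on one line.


difference() { cube([3163, 232, 2479]); translate([474, 0, 1225]) cube([1221, 232, 924]); }


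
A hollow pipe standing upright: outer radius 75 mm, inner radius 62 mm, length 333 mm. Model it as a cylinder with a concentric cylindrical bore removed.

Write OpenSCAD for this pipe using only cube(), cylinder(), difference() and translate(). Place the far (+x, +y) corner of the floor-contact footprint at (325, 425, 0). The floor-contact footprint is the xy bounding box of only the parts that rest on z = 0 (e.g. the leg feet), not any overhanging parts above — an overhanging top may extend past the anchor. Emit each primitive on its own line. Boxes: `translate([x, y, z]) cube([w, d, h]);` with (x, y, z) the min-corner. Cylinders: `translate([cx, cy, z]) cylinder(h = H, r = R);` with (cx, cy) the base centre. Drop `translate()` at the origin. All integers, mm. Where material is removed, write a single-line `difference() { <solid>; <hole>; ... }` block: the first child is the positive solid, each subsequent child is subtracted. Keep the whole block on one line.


difference() { translate([250, 350, 0]) cylinder(h = 333, r = 75); translate([250, 350, 0]) cylinder(h = 333, r = 62); }


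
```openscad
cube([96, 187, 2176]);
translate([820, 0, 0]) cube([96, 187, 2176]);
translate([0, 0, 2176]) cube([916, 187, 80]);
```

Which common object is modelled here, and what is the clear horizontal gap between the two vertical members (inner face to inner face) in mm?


A door frame. The clear opening width is 724 mm.

Two 2176 mm tall posts with a header on top — a door frame. The left jamb is 96 mm wide at x = 0; the right jamb starts at x = 820. The clear opening is 820 − 96 = 724 mm.


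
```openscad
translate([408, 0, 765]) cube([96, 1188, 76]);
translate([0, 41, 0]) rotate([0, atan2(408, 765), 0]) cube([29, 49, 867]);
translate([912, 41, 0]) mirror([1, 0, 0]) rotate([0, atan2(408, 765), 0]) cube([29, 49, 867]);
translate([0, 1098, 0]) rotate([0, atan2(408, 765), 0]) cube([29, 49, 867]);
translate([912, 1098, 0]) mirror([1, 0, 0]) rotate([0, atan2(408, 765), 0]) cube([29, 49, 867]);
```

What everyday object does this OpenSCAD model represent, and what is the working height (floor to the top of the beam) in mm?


A sawhorse. The overall height is 841 mm.

A beam across two mirrored pairs of raked legs — a sawhorse. The beam's underside is at z = 765 (matching the legs' vertical rise in atan2(408, 765)) and the beam is 76 mm tall, so its top is at 765 + 76 = 841 mm. The raked legs top out at the beam's underside, so that is the highest point.


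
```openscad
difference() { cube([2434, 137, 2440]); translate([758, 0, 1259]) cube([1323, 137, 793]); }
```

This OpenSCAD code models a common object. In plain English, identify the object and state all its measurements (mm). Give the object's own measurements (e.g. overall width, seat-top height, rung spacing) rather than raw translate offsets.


A wall 2434 mm long (x), 137 mm thick (y), 2440 mm tall, with a rectangular window opening cut through it. The opening is 1323 mm wide and 793 mm tall; its sill is at z = 1259 mm and its near (−x) edge is 758 mm from the wall's −x end. The opening passes through the full wall thickness.


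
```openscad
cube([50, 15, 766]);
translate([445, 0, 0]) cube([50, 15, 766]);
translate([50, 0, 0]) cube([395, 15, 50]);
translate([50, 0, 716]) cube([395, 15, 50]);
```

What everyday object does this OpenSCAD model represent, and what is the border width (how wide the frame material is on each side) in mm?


A picture frame. The border width is 50 mm.

Four thin pieces enclosing a rectangular opening — a picture frame. The two full-height stiles are 766 mm tall; the top rail sits at z = 716 and is 50 mm tall, so the border above the opening is 766 − 716 = 50 mm, matching the stile x-width.


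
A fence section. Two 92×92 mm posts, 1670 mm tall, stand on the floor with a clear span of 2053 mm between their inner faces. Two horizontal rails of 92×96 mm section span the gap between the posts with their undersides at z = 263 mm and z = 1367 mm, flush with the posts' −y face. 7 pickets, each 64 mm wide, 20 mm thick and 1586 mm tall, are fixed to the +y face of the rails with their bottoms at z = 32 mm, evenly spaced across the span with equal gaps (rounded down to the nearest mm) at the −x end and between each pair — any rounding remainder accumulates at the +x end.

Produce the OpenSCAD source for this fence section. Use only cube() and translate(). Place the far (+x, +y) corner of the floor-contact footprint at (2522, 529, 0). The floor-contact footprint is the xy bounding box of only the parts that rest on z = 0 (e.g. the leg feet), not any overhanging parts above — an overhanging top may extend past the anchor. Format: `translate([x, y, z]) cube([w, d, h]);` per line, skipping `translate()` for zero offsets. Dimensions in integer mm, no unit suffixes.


translate([285, 437, 0]) cube([92, 92, 1670]);
translate([2430, 437, 0]) cube([92, 92, 1670]);
translate([377, 437, 263]) cube([2053, 92, 96]);
translate([377, 437, 1367]) cube([2053, 92, 96]);
translate([577, 529, 32]) cube([64, 20, 1586]);
translate([841, 529, 32]) cube([64, 20, 1586]);
translate([1105, 529, 32]) cube([64, 20, 1586]);
translate([1369, 529, 32]) cube([64, 20, 1586]);
translate([1633, 529, 32]) cube([64, 20, 1586]);
translate([1897, 529, 32]) cube([64, 20, 1586]);
translate([2161, 529, 32]) cube([64, 20, 1586]);


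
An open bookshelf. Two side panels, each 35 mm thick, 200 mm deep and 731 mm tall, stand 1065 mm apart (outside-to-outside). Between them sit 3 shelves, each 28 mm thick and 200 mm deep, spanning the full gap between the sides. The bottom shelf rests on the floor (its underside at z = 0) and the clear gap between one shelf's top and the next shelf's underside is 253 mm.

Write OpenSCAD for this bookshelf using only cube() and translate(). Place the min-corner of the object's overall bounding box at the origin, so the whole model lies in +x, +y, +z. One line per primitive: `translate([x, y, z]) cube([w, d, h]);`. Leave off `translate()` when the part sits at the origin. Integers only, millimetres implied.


cube([35, 200, 731]);
translate([1030, 0, 0]) cube([35, 200, 731]);
translate([35, 0, 0]) cube([995, 200, 28]);
translate([35, 0, 281]) cube([995, 200, 28]);
translate([35, 0, 562]) cube([995, 200, 28]);


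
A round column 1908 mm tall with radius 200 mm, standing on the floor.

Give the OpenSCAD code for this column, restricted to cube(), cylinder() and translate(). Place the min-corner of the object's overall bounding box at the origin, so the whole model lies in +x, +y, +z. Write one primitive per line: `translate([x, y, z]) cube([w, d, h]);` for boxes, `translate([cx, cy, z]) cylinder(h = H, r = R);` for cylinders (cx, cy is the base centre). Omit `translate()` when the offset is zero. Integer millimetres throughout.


translate([200, 200, 0]) cylinder(h = 1908, r = 200);


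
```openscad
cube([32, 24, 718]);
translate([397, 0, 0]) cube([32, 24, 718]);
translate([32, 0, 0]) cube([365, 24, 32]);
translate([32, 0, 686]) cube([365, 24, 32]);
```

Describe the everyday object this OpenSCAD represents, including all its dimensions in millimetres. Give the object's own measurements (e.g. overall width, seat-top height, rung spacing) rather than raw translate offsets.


A rectangular picture frame lying in the x–z plane (depth along y). The opening is 365 mm wide (x) by 654 mm tall (z), surrounded by a border 32 mm wide on all four sides. The frame is 24 mm deep and is made of two full-height vertical stiles with two horizontal rails fitted between them.


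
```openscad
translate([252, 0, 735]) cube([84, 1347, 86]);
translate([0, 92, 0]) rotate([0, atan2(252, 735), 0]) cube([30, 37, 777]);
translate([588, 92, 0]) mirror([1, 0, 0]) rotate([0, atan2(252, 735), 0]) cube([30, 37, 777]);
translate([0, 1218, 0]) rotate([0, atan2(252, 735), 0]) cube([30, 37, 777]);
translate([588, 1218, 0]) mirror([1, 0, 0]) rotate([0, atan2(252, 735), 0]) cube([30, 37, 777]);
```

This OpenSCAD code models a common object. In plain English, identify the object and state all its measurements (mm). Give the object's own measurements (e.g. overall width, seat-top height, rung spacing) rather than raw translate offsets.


A sawhorse. A 84×1347×86 mm beam (x, y, z) sits on two A-frame leg pairs. Each pair is two raked legs of 30×37 mm section (37 mm along y) splaying symmetrically in x. Each leg rises 735 mm vertically over 252 mm of horizontal reach and is 777 mm long along its own axis. Every leg's outer bottom edge rests on the floor and its outer top edge meets a bottom edge of the beam — the left legs (tilting toward +x) meet the beam's −x bottom edge, the right legs (their mirror images, tilting toward −x) meet its +x bottom edge — so the leg tops tuck under the beam, the beam's underside is 735 mm above the floor, and the feet are 588 mm apart outside-to-outside with the beam centred between them. The two leg pairs are set in 92 mm from either end of the beam.


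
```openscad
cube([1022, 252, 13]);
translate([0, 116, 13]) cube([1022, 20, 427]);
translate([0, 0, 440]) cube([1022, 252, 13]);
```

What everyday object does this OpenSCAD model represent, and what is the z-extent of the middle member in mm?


An I-beam. The web height is 427 mm.

Two wide flanges with a thin centred web — an I-beam. Overall 453 mm minus two 13 mm flanges gives a web of 453 − 2·13 = 427 mm.


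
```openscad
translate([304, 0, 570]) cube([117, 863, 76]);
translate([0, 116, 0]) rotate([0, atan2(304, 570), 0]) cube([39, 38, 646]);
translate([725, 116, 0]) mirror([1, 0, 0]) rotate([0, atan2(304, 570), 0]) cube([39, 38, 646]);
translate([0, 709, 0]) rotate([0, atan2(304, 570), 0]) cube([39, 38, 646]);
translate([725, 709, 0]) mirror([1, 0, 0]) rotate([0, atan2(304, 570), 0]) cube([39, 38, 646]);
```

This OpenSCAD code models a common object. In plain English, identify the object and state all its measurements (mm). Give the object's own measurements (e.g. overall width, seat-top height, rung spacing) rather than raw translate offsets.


A sawhorse. A 117×863×76 mm beam (x, y, z) sits on two A-frame leg pairs. Each pair is two raked legs of 39×38 mm section (38 mm along y) splaying symmetrically in x. Each leg rises 570 mm vertically over 304 mm of horizontal reach and is 646 mm long along its own axis. Every leg's outer bottom edge rests on the floor and its outer top edge meets a bottom edge of the beam — the left legs (tilting toward +x) meet the beam's −x bottom edge, the right legs (their mirror images, tilting toward −x) meet its +x bottom edge — so the leg tops tuck under the beam, the beam's underside is 570 mm above the floor, and the feet are 725 mm apart outside-to-outside with the beam centred between them. The two leg pairs are set in 116 mm from either end of the beam.


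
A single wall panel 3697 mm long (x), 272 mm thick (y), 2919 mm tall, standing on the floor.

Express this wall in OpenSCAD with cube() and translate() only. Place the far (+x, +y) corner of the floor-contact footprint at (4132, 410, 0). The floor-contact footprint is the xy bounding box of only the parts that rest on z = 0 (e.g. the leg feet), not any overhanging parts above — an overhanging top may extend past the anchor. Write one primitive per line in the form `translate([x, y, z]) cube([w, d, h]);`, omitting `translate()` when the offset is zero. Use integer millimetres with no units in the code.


translate([435, 138, 0]) cube([3697, 272, 2919]);


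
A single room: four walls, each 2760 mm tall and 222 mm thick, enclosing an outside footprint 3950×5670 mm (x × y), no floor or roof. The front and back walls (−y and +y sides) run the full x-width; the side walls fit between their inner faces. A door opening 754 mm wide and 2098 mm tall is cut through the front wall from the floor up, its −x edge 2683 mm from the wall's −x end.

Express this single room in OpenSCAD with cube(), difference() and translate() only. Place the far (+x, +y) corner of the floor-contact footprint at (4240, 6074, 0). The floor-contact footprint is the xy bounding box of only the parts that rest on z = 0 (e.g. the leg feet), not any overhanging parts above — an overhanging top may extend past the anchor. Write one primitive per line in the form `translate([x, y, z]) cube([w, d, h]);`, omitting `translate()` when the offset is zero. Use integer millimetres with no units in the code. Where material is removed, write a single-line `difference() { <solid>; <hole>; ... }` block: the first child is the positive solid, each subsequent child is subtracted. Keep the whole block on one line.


difference() { translate([290, 404, 0]) cube([3950, 222, 2760]); translate([2973, 404, 0]) cube([754, 222, 2098]); }
translate([290, 5852, 0]) cube([3950, 222, 2760]);
translate([290, 626, 0]) cube([222, 5226, 2760]);
translate([4018, 626, 0]) cube([222, 5226, 2760]);


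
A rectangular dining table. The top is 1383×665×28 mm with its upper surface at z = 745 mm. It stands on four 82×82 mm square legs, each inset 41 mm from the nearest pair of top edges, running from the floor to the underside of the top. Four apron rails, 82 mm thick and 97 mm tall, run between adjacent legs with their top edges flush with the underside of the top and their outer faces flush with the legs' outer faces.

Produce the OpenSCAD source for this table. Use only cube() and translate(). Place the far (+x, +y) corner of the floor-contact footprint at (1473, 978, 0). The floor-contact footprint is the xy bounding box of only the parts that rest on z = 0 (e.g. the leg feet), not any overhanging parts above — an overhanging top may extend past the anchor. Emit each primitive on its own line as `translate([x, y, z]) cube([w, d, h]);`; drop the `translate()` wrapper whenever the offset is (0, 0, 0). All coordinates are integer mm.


// leg_h = 745 - 28 = 717
// apron z = 717 - 97 = 620
translate([131, 354, 717]) cube([1383, 665, 28]);
translate([172, 395, 0]) cube([82, 82, 717]);
translate([1391, 395, 0]) cube([82, 82, 717]);
translate([172, 896, 0]) cube([82, 82, 717]);
translate([1391, 896, 0]) cube([82, 82, 717]);
translate([254, 395, 620]) cube([1137, 82, 97]);
translate([254, 896, 620]) cube([1137, 82, 97]);
translate([172, 477, 620]) cube([82, 419, 97]);
translate([1391, 477, 620]) cube([82, 419, 97]);


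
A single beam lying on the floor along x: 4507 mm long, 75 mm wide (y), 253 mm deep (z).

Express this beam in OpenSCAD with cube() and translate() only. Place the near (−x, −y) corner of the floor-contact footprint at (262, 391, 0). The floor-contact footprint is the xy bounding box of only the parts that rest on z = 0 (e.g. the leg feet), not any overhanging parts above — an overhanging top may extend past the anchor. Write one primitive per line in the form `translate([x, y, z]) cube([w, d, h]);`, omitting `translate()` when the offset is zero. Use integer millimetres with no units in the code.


translate([262, 391, 0]) cube([4507, 75, 253]);


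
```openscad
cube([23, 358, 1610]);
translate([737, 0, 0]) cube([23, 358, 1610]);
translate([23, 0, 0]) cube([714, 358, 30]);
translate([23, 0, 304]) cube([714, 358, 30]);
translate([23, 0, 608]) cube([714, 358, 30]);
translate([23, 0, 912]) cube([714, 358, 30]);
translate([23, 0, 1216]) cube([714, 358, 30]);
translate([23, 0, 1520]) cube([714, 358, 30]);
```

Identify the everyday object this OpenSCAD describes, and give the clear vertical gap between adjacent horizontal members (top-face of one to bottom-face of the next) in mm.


A bookshelf. The clear shelf gap is 274 mm.

Two tall side panels with 6 horizontal boards between them — a bookshelf. The first two shelf undersides are at z = 0 and z = 304; with shelf thickness 30, the clear gap is 304 − 0 − 30 = 274 mm.


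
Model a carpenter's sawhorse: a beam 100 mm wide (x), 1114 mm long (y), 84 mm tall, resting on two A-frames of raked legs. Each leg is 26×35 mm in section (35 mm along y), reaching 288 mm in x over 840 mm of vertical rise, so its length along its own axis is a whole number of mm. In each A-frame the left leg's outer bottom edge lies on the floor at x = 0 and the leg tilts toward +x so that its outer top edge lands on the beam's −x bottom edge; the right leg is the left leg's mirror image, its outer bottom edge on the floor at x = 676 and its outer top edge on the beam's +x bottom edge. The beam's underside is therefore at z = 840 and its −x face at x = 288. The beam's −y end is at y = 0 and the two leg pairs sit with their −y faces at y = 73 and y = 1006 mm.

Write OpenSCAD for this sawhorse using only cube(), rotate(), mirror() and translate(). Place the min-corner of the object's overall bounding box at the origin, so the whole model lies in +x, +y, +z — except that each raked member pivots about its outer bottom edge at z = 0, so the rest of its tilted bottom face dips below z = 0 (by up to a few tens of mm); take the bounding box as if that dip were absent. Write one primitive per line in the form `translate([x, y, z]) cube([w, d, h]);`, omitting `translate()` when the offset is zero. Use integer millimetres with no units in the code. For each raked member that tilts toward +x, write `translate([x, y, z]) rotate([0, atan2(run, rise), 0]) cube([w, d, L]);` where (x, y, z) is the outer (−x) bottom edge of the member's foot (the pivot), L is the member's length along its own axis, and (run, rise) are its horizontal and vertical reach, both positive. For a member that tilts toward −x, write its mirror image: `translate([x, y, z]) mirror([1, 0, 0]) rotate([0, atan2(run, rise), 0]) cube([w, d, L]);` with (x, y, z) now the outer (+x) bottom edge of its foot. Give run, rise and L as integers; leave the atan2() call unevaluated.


// leg length = √(288² + 840²) = 888
// right-leg outer foot x = 2·288 + 100 = 676
// beam min-corner = (288, 0, 840)
translate([288, 0, 840]) cube([100, 1114, 84]);
translate([0, 73, 0]) rotate([0, atan2(288, 840), 0]) cube([26, 35, 888]);
translate([676, 73, 0]) mirror([1, 0, 0]) rotate([0, atan2(288, 840), 0]) cube([26, 35, 888]);
translate([0, 1006, 0]) rotate([0, atan2(288, 840), 0]) cube([26, 35, 888]);
translate([676, 1006, 0]) mirror([1, 0, 0]) rotate([0, atan2(288, 840), 0]) cube([26, 35, 888]);
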